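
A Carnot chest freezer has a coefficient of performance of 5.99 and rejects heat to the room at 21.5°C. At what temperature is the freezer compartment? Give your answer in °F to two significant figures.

-5.2 °F

For a Carnot refrigerator COP_R = T_C/(T_H − T_C), so T_C = COP·T_H/(1 + COP).
With T_H = 294.65 K, T_C = 5.99 × 294.65/6.990 = 252.50 K.
Converting, 252.50 K = -5.18°F.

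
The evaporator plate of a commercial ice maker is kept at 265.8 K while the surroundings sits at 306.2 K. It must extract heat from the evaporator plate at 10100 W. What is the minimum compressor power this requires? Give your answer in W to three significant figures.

The reservoir spacing is ΔT = 306.2 − 265.8 = 40.40 K.
COP_Carnot = T_C/ΔT = 265.80/40.40 = 6.579.
Ẇ_min = Q̇/COP_Carnot = 10100/6.579 = 1535 W.

1540 W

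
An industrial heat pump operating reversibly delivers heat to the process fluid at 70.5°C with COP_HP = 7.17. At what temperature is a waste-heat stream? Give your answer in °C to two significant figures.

23 °C

COP_HP = T_H/(T_H − T_C) gives T_H − T_C = T_H/COP.
With T_H = 343.65 K, T_C = 343.65 × (1 − 1/7.17) = 295.72 K.
Converting, 295.72 K = 22.57°C.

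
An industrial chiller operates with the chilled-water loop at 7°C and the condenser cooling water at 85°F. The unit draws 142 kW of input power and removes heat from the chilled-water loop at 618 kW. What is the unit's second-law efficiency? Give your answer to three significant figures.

0.349

COP_actual = Q̇_C/Ẇ = 618.0/142.0 = 4.352.
In absolute terms T_C = 280.15 K and T_H = 302.59 K, so ΔT = 22.44 K.
COP_Carnot = T_C/ΔT = 280.15/22.44 = 12.48.
η_II = COP_actual/COP_Carnot = 4.352/12.48 = 0.3487.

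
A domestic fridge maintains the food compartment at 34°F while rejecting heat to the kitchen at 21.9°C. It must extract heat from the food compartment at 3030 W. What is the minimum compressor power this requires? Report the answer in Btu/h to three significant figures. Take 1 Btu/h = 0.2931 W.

784 Btu/h

In absolute terms T_C = 274.26 K and T_H = 295.05 K, so ΔT = 20.79 K.
COP_Carnot = T_C/ΔT = 274.26/20.79 = 13.19.
Ẇ_min = Q̇/COP_Carnot = 3030/13.19 = 229.7 W = 783.6 Btu/h.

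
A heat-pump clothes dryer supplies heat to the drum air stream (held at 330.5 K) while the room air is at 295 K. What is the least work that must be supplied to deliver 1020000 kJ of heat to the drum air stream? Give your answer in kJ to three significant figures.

The reservoir spacing is ΔT = 330.5 − 295 = 35.50 K.
The reversible limit is COP_HP = T_H/ΔT = 9.310, so W_min = Q_H/COP = Q_H·ΔT/T_H.
W_min = 1020000 × 35.50/330.50 = 109600 kJ.

110000 kJ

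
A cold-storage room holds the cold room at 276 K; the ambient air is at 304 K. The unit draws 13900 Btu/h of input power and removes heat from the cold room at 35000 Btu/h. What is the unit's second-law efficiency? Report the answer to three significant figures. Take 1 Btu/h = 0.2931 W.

0.255

COP_actual = Q̇_C/Ẇ = 35000/13900 = 2.518.
The reservoir spacing is ΔT = 304 − 276 = 28.00 K.
COP_Carnot = T_C/ΔT = 276.00/28.00 = 9.857.
η_II = COP_actual/COP_Carnot = 2.518/9.857 = 0.2554.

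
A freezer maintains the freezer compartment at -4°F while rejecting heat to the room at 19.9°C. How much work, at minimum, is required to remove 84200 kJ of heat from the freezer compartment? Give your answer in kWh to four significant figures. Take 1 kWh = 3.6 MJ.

3.686 kWh

In absolute terms T_C = 253.15 K and T_H = 293.05 K, so ΔT = 39.90 K.
The reversible limit is COP_R = T_C/ΔT = 6.345, so W_min = Q_C/COP = Q_C·ΔT/T_C.
W_min = 84200 × 39.90/253.15 = 13270 kJ = 3.686 kWh.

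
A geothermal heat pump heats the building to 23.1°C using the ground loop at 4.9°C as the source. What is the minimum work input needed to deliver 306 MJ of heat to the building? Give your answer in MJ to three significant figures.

In absolute terms T_C = 278.05 K and T_H = 296.25 K, so ΔT = 18.20 K.
The reversible limit is COP_HP = T_H/ΔT = 16.28, so W_min = Q_H/COP = Q_H·ΔT/T_H.
W_min = 306.0 × 18.20/296.25 = 18.80 MJ.

18.8 MJ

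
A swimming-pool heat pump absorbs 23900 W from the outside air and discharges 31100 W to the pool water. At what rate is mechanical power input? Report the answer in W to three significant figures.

7200 W

For a cyclic device the first law requires Q̇_H = Q̇_C + Ẇ.
Ẇ = Q̇_H − Q̇_C = 7200 W.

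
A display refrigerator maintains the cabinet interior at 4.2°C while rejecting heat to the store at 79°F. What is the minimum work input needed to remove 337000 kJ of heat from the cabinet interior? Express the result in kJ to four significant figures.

In absolute terms T_C = 277.35 K and T_H = 299.26 K, so ΔT = 21.91 K.
The reversible limit is COP_R = T_C/ΔT = 12.66, so W_min = Q_C/COP = Q_C·ΔT/T_C.
W_min = 337000 × 21.91/277.35 = 26620 kJ.

26620 kJ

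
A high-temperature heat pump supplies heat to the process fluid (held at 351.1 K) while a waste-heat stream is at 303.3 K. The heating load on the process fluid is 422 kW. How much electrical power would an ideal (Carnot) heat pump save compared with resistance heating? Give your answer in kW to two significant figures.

The reservoir spacing is ΔT = 351.1 − 303.3 = 47.80 K.
COP_Carnot = T_H/ΔT = 351.10/47.80 = 7.345.
Resistance heating needs Ẇ_res = Q̇_H = 422.0 kW; the reversible heat pump needs only Ẇ_hp = Q̇_H/COP = 57.45 kW.
Saving = 422.0 − 57.45 = 364.5 kW.

360 kW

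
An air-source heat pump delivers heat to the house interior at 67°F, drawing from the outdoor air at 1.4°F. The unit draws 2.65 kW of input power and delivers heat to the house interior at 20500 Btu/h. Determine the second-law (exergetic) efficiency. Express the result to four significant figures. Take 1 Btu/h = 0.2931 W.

Converting, Q̇_H = 20500 Btu/h = 6.009 kW, so COP_actual = Q̇_H/Ẇ = 6.009/2.650 = 2.267.
In absolute terms T_C = 256.15 K and T_H = 292.59 K, so ΔT = 36.44 K.
COP_Carnot = T_H/ΔT = 292.59/36.44 = 8.029.
η_II = COP_actual/COP_Carnot = 2.267/8.029 = 0.2824.

0.2824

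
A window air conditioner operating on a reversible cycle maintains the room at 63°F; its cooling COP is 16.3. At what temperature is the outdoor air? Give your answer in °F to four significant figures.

COP_R = T_C/(T_H − T_C) gives T_H − T_C = T_C/COP.
With T_C = 290.37 K, T_H = 290.37 × (1 + 1/16.3) = 308.19 K.
Converting, 308.19 K = 95.07°F.

95.07 °F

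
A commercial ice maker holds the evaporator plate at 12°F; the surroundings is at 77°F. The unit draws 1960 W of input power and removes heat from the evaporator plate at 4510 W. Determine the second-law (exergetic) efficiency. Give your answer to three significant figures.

0.317

COP_actual = Q̇_C/Ẇ = 4510/1960 = 2.301.
In absolute terms T_C = 262.04 K and T_H = 298.15 K, so ΔT = 36.11 K.
COP_Carnot = T_C/ΔT = 262.04/36.11 = 7.256.
η_II = COP_actual/COP_Carnot = 2.301/7.256 = 0.3171.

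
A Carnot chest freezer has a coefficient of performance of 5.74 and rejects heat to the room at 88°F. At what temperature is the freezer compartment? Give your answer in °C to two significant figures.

-14 °C

For a Carnot refrigerator COP_R = T_C/(T_H − T_C), so T_C = COP·T_H/(1 + COP).
With T_H = 304.26 K, T_C = 5.74 × 304.26/6.740 = 259.12 K.
Converting, 259.12 K = -14.03°C.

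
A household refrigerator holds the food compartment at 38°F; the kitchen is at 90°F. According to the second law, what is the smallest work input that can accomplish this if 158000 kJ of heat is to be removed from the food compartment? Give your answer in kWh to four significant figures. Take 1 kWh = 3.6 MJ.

4.586 kWh

In absolute terms T_C = 276.48 K and T_H = 305.37 K, so ΔT = 28.89 K.
The reversible limit is COP_R = T_C/ΔT = 9.571, so W_min = Q_C/COP = Q_C·ΔT/T_C.
W_min = 158000 × 28.89/276.48 = 16510 kJ = 4.586 kWh.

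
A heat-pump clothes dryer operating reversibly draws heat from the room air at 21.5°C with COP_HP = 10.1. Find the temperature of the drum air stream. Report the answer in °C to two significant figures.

COP_HP = T_H/(T_H − T_C) rearranges to T_H = COP·T_C/(COP − 1).
With T_C = 294.65 K, T_H = 10.1 × 294.65/9.100 = 327.03 K.
Converting, 327.03 K = 53.88°C.

54 °C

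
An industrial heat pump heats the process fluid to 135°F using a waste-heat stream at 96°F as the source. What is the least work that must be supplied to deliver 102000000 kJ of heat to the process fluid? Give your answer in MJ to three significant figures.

6690 MJ

In absolute terms T_C = 308.71 K and T_H = 330.37 K, so ΔT = 21.67 K.
The reversible limit is COP_HP = T_H/ΔT = 15.25, so W_min = Q_H/COP = Q_H·ΔT/T_H.
W_min = 102000000 × 21.67/330.37 = 6689000 kJ = 6689 MJ.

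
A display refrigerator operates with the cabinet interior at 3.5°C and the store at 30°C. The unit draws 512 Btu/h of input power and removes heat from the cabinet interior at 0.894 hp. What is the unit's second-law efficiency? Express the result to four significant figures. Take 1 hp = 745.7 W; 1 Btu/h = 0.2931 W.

0.4255

Converting, Q̇_C = 0.8940 hp = 2274 Btu/h, so COP_actual = Q̇_C/Ẇ = 2274/512.0 = 4.442.
In absolute terms T_C = 276.65 K and T_H = 303.15 K, so ΔT = 26.50 K.
COP_Carnot = T_C/ΔT = 276.65/26.50 = 10.44.
η_II = COP_actual/COP_Carnot = 4.442/10.44 = 0.4255.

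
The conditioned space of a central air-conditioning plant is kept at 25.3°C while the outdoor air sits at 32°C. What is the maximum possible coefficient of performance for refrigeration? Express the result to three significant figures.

In absolute terms T_C = 298.45 K and T_H = 305.15 K, so ΔT = 6.700 K.
For a reversible cycle, COP_Carnot = T_C/ΔT = 298.45/6.700 = 44.54.

44.5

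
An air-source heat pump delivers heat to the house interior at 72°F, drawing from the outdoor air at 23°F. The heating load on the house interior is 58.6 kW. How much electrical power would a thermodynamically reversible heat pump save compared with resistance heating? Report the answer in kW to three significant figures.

53.2 kW

In absolute terms T_C = 268.15 K and T_H = 295.37 K, so ΔT = 27.22 K.
COP_Carnot = T_H/ΔT = 295.37/27.22 = 10.85.
Resistance heating needs Ẇ_res = Q̇_H = 58.60 kW; the reversible heat pump needs only Ẇ_hp = Q̇_H/COP = 5.401 kW.
Saving = 58.60 − 5.401 = 53.20 kW.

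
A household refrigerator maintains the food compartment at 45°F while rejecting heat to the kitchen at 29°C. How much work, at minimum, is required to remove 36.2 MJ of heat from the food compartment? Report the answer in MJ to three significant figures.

2.81 MJ

In absolute terms T_C = 280.37 K and T_H = 302.15 K, so ΔT = 21.78 K.
The reversible limit is COP_R = T_C/ΔT = 12.87, so W_min = Q_C/COP = Q_C·ΔT/T_C.
W_min = 36.20 × 21.78/280.37 = 2.812 MJ.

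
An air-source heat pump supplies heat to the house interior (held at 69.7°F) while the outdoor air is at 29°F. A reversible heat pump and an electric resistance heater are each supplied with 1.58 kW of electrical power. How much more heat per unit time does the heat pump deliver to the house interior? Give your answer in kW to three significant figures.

19.0 kW

In absolute terms T_C = 271.48 K and T_H = 294.09 K, so ΔT = 22.61 K.
COP_Carnot = T_H/ΔT = 294.09/22.61 = 13.01.
The heat pump delivers Q̇_H = COP × Ẇ = 20.55 kW; the resistance heater delivers Ẇ = 1.580 kW.
Extra = (COP − 1)·Ẇ = 18.97 kW.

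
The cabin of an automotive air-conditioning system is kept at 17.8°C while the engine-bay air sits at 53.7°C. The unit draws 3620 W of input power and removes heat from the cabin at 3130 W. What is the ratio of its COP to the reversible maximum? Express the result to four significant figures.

0.1067

COP_actual = Q̇_C/Ẇ = 3130/3620 = 0.8646.
In absolute terms T_C = 290.95 K and T_H = 326.85 K, so ΔT = 35.90 K.
COP_Carnot = T_C/ΔT = 290.95/35.90 = 8.104.
η_II = COP_actual/COP_Carnot = 0.8646/8.104 = 0.1067.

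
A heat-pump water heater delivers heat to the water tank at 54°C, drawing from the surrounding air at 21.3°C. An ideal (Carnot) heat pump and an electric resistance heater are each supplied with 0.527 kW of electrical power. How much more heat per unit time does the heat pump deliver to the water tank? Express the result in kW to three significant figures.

4.75 kW

In absolute terms T_C = 294.45 K and T_H = 327.15 K, so ΔT = 32.70 K.
COP_Carnot = T_H/ΔT = 327.15/32.70 = 10.00.
The heat pump delivers Q̇_H = COP × Ẇ = 5.272 kW; the resistance heater delivers Ẇ = 0.5270 kW.
Extra = (COP − 1)·Ẇ = 4.745 kW.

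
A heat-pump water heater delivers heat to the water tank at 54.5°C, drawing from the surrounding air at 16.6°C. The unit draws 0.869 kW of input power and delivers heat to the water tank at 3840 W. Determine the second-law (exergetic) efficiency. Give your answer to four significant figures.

0.5111

Converting, Q̇_H = 3840 W = 3.840 kW, so COP_actual = Q̇_H/Ẇ = 3.840/0.8690 = 4.419.
In absolute terms T_C = 289.75 K and T_H = 327.65 K, so ΔT = 37.90 K.
COP_Carnot = T_H/ΔT = 327.65/37.90 = 8.645.
η_II = COP_actual/COP_Carnot = 4.419/8.645 = 0.5111.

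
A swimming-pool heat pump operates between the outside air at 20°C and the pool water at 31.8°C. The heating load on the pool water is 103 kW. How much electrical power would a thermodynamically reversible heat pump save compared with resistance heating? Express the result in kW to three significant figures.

99.0 kW

In absolute terms T_C = 293.15 K and T_H = 304.95 K, so ΔT = 11.80 K.
COP_Carnot = T_H/ΔT = 304.95/11.80 = 25.84.
Resistance heating needs Ẇ_res = Q̇_H = 103.0 kW; the reversible heat pump needs only Ẇ_hp = Q̇_H/COP = 3.986 kW.
Saving = 103.0 − 3.986 = 99.01 kW.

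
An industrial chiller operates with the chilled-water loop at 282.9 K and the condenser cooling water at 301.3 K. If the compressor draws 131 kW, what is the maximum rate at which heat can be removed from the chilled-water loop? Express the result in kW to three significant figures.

The reservoir spacing is ΔT = 301.3 − 282.9 = 18.40 K.
COP_Carnot = T_C/ΔT = 282.90/18.40 = 15.38.
Q̇_max = COP_Carnot × Ẇ = 15.38 × 131.0 kW = 2014 kW.

2010 kW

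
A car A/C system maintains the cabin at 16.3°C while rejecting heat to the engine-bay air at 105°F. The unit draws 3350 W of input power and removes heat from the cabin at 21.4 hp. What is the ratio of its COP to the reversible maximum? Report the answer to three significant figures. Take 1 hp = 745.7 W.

Converting, Q̇_C = 21.40 hp = 15960 W, so COP_actual = Q̇_C/Ẇ = 15960/3350 = 4.764.
In absolute terms T_C = 289.45 K and T_H = 313.71 K, so ΔT = 24.26 K.
COP_Carnot = T_C/ΔT = 289.45/24.26 = 11.93.
η_II = COP_actual/COP_Carnot = 4.764/11.93 = 0.3992.

0.399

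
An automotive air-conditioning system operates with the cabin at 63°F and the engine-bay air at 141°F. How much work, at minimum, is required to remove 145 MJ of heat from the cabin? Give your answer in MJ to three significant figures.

21.6 MJ

In absolute terms T_C = 290.37 K and T_H = 333.71 K, so ΔT = 43.33 K.
The reversible limit is COP_R = T_C/ΔT = 6.701, so W_min = Q_C/COP = Q_C·ΔT/T_C.
W_min = 145.0 × 43.33/290.37 = 21.64 MJ.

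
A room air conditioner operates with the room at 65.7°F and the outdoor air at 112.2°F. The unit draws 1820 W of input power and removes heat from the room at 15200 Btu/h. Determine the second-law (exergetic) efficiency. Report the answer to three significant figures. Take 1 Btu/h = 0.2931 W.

Converting, Q̇_C = 15200 Btu/h = 4455 W, so COP_actual = Q̇_C/Ẇ = 4455/1820 = 2.448.
In absolute terms T_C = 291.87 K and T_H = 317.71 K, so ΔT = 25.83 K.
COP_Carnot = T_C/ΔT = 291.87/25.83 = 11.30.
η_II = COP_actual/COP_Carnot = 2.448/11.30 = 0.2167.

0.217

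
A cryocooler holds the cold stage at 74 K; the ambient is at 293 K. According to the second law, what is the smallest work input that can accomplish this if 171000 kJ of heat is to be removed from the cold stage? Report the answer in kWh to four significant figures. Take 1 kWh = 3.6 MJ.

The reservoir spacing is ΔT = 293 − 74 = 219.0 K.
The reversible limit is COP_R = T_C/ΔT = 0.3379, so W_min = Q_C/COP = Q_C·ΔT/T_C.
W_min = 171000 × 219.0/74.00 = 506100 kJ = 140.6 kWh.

140.6 kWh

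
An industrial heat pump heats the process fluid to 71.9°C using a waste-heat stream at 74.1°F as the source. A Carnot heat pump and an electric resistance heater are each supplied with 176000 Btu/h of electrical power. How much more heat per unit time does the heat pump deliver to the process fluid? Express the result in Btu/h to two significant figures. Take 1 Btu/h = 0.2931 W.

In absolute terms T_C = 296.54 K and T_H = 345.05 K, so ΔT = 48.51 K.
COP_Carnot = T_H/ΔT = 345.05/48.51 = 7.113.
The heat pump delivers Q̇_H = COP × Ẇ = 1252000 Btu/h; the resistance heater delivers Ẇ = 176000 Btu/h.
Extra = (COP − 1)·Ẇ = 1076000 Btu/h.

1100000 Btu/h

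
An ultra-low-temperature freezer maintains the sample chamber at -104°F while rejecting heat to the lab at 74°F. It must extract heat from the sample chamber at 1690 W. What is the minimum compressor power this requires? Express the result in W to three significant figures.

In absolute terms T_C = 197.59 K and T_H = 296.48 K, so ΔT = 98.89 K.
COP_Carnot = T_C/ΔT = 197.59/98.89 = 1.998.
Ẇ_min = Q̇/COP_Carnot = 1690/1.998 = 845.8 W.

846 W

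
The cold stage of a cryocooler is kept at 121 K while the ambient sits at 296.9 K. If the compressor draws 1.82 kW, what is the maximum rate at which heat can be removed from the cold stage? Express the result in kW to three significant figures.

The reservoir spacing is ΔT = 296.9 − 121 = 175.9 K.
COP_Carnot = T_C/ΔT = 121.00/175.9 = 0.6879.
Q̇_max = COP_Carnot × Ẇ = 0.6879 × 1.820 kW = 1.252 kW.

1.25 kW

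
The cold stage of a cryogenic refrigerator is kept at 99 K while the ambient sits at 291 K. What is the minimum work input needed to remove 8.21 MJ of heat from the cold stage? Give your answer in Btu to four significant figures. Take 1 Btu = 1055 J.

15090 Btu

The reservoir spacing is ΔT = 291 − 99 = 192.0 K.
The reversible limit is COP_R = T_C/ΔT = 0.5156, so W_min = Q_C/COP = Q_C·ΔT/T_C.
W_min = 8.210 × 192.0/99.00 = 15.92 MJ = 15090 Btu.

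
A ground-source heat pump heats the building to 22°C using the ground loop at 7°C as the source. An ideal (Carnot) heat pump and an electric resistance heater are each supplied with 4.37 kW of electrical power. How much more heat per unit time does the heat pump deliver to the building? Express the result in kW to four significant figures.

81.62 kW

In absolute terms T_C = 280.15 K and T_H = 295.15 K, so ΔT = 15.00 K.
COP_Carnot = T_H/ΔT = 295.15/15.00 = 19.68.
The heat pump delivers Q̇_H = COP × Ẇ = 85.99 kW; the resistance heater delivers Ẇ = 4.370 kW.
Extra = (COP − 1)·Ẇ = 81.62 kW.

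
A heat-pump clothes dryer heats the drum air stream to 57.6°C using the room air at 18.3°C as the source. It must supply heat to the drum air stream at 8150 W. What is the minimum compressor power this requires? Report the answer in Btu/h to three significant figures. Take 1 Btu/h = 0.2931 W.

In absolute terms T_C = 291.45 K and T_H = 330.75 K, so ΔT = 39.30 K.
COP_Carnot = T_H/ΔT = 330.75/39.30 = 8.416.
Ẇ_min = Q̇/COP_Carnot = 8150/8.416 = 968.4 W = 3304 Btu/h.

3300 Btu/h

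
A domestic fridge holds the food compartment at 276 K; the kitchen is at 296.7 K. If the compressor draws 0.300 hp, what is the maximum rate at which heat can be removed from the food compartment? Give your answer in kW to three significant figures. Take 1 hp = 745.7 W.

2.98 kW

The reservoir spacing is ΔT = 296.7 − 276 = 20.70 K.
COP_Carnot = T_C/ΔT = 276.00/20.70 = 13.33.
Q̇_max = COP_Carnot × Ẇ = 13.33 × 0.3000 hp = 4.000 hp = 2.983 kW.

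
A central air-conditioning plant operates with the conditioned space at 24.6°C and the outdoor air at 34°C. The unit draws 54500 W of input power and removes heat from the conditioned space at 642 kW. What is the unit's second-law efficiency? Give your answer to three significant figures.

0.372

Converting, Q̇_C = 642.0 kW = 642000 W, so COP_actual = Q̇_C/Ẇ = 642000/54500 = 11.78.
In absolute terms T_C = 297.75 K and T_H = 307.15 K, so ΔT = 9.400 K.
COP_Carnot = T_C/ΔT = 297.75/9.400 = 31.68.
η_II = COP_actual/COP_Carnot = 11.78/31.68 = 0.3719.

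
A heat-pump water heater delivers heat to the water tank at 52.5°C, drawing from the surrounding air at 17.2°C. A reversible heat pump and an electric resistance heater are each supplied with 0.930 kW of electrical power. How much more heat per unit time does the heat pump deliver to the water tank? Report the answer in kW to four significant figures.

7.649 kW

In absolute terms T_C = 290.35 K and T_H = 325.65 K, so ΔT = 35.30 K.
COP_Carnot = T_H/ΔT = 325.65/35.30 = 9.225.
The heat pump delivers Q̇_H = COP × Ẇ = 8.579 kW; the resistance heater delivers Ẇ = 0.9300 kW.
Extra = (COP − 1)·Ẇ = 7.649 kW.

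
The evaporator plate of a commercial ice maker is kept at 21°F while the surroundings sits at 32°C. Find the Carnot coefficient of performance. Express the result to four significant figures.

7.007

In absolute terms T_C = 267.04 K and T_H = 305.15 K, so ΔT = 38.11 K.
For a reversible cycle, COP_Carnot = T_C/ΔT = 267.04/38.11 = 7.007.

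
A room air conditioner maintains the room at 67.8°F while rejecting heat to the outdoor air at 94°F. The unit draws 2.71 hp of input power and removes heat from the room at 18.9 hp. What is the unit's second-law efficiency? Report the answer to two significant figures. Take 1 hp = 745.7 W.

COP_actual = Q̇_C/Ẇ = 18.90/2.710 = 6.974.
In absolute terms T_C = 293.04 K and T_H = 307.59 K, so ΔT = 14.56 K.
COP_Carnot = T_C/ΔT = 293.04/14.56 = 20.13.
η_II = COP_actual/COP_Carnot = 6.974/20.13 = 0.3464.

0.35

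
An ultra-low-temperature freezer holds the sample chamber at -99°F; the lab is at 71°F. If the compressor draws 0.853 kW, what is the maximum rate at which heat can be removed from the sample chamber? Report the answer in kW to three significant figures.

In absolute terms T_C = 200.37 K and T_H = 294.82 K, so ΔT = 94.44 K.
COP_Carnot = T_C/ΔT = 200.37/94.44 = 2.122.
Q̇_max = COP_Carnot × Ẇ = 2.122 × 0.8530 kW = 1.810 kW.

1.81 kW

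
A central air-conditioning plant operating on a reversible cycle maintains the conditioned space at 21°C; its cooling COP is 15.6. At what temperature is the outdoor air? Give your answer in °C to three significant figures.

COP_R = T_C/(T_H − T_C) gives T_H − T_C = T_C/COP.
With T_C = 294.15 K, T_H = 294.15 × (1 + 1/15.6) = 313.01 K.
Converting, 313.01 K = 39.86°C.

39.9 °C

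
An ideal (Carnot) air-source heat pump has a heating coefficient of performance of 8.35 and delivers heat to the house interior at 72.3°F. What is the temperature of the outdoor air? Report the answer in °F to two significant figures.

8.6 °F

COP_HP = T_H/(T_H − T_C) gives T_H − T_C = T_H/COP.
With T_H = 295.54 K, T_C = 295.54 × (1 − 1/8.35) = 260.15 K.
Converting, 260.15 K = 8.59°F.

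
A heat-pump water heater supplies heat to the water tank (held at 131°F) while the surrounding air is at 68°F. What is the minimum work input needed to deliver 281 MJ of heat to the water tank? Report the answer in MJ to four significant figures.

29.97 MJ

In absolute terms T_C = 293.15 K and T_H = 328.15 K, so ΔT = 35.00 K.
The reversible limit is COP_HP = T_H/ΔT = 9.376, so W_min = Q_H/COP = Q_H·ΔT/T_H.
W_min = 281.0 × 35.00/328.15 = 29.97 MJ.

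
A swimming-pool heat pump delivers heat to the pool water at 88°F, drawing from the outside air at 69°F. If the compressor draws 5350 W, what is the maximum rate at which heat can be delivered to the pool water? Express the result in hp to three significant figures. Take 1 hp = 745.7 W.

207 hp

In absolute terms T_C = 293.71 K and T_H = 304.26 K, so ΔT = 10.56 K.
COP_Carnot = T_H/ΔT = 304.26/10.56 = 28.82.
Q̇_max = COP_Carnot × Ẇ = 28.82 × 5350 W = 154200 W = 206.8 hp.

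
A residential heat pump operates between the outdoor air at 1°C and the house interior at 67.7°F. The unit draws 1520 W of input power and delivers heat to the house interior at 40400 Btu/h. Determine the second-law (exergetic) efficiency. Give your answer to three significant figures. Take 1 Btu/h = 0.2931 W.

Converting, Q̇_H = 40400 Btu/h = 11840 W, so COP_actual = Q̇_H/Ẇ = 11840/1520 = 7.790.
In absolute terms T_C = 274.15 K and T_H = 292.98 K, so ΔT = 18.83 K.
COP_Carnot = T_H/ΔT = 292.98/18.83 = 15.56.
η_II = COP_actual/COP_Carnot = 7.790/15.56 = 0.5008.

0.501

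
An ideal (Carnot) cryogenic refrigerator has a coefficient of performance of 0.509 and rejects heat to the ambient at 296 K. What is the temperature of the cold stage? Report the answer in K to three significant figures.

For a Carnot refrigerator COP_R = T_C/(T_H − T_C), so T_C = COP·T_H/(1 + COP).
With T_H = 296.00 K, T_C = 0.509 × 296.00/1.509 = 99.84 K.

99.8 K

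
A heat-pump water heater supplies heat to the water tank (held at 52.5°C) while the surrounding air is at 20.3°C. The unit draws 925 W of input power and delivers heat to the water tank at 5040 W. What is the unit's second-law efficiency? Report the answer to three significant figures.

COP_actual = Q̇_H/Ẇ = 5040/925.0 = 5.449.
In absolute terms T_C = 293.45 K and T_H = 325.65 K, so ΔT = 32.20 K.
COP_Carnot = T_H/ΔT = 325.65/32.20 = 10.11.
η_II = COP_actual/COP_Carnot = 5.449/10.11 = 0.5388.

0.539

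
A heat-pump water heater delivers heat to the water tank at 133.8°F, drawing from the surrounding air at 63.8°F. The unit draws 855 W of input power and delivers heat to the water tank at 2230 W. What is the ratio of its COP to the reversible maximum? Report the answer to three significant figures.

COP_actual = Q̇_H/Ẇ = 2230/855.0 = 2.608.
In absolute terms T_C = 290.82 K and T_H = 329.71 K, so ΔT = 38.89 K.
COP_Carnot = T_H/ΔT = 329.71/38.89 = 8.478.
η_II = COP_actual/COP_Carnot = 2.608/8.478 = 0.3076.

0.308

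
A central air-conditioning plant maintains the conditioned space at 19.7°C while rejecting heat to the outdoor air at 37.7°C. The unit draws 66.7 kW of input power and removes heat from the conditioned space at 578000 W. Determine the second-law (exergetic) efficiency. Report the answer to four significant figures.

Converting, Q̇_C = 578000 W = 578.0 kW, so COP_actual = Q̇_C/Ẇ = 578.0/66.70 = 8.666.
In absolute terms T_C = 292.85 K and T_H = 310.85 K, so ΔT = 18.00 K.
COP_Carnot = T_C/ΔT = 292.85/18.00 = 16.27.
η_II = COP_actual/COP_Carnot = 8.666/16.27 = 0.5326.

0.5326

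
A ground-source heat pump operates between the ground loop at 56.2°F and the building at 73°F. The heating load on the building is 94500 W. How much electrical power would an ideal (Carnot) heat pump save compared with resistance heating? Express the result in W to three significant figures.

In absolute terms T_C = 286.59 K and T_H = 295.93 K, so ΔT = 9.333 K.
COP_Carnot = T_H/ΔT = 295.93/9.333 = 31.71.
Resistance heating needs Ẇ_res = Q̇_H = 94500 W; the reversible heat pump needs only Ẇ_hp = Q̇_H/COP = 2980 W.
Saving = 94500 − 2980 = 91520 W.

91500 W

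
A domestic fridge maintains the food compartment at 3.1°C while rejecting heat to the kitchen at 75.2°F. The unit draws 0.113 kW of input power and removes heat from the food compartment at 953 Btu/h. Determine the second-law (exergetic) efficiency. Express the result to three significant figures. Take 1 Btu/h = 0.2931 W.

Converting, Q̇_C = 953.0 Btu/h = 0.2793 kW, so COP_actual = Q̇_C/Ẇ = 0.2793/0.1130 = 2.472.
In absolute terms T_C = 276.25 K and T_H = 297.15 K, so ΔT = 20.90 K.
COP_Carnot = T_C/ΔT = 276.25/20.90 = 13.22.
η_II = COP_actual/COP_Carnot = 2.472/13.22 = 0.1870.

0.187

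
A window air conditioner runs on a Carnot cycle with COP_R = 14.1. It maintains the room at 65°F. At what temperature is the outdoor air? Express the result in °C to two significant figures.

39 °C

COP_R = T_C/(T_H − T_C) gives T_H − T_C = T_C/COP.
With T_C = 291.48 K, T_H = 291.48 × (1 + 1/14.1) = 312.16 K.
Converting, 312.16 K = 39.01°C.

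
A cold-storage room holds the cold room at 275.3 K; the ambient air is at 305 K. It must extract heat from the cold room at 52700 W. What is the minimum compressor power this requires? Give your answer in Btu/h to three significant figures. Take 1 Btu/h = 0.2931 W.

19400 Btu/h

The reservoir spacing is ΔT = 305 − 275.3 = 29.70 K.
COP_Carnot = T_C/ΔT = 275.30/29.70 = 9.269.
Ẇ_min = Q̇/COP_Carnot = 52700/9.269 = 5685 W = 19400 Btu/h.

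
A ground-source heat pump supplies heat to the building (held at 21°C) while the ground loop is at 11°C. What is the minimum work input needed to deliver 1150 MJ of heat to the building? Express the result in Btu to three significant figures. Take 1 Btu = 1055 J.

37100 Btu

In absolute terms T_C = 284.15 K and T_H = 294.15 K, so ΔT = 10.00 K.
The reversible limit is COP_HP = T_H/ΔT = 29.42, so W_min = Q_H/COP = Q_H·ΔT/T_H.
W_min = 1150 × 10.00/294.15 = 39.10 MJ = 37060 Btu.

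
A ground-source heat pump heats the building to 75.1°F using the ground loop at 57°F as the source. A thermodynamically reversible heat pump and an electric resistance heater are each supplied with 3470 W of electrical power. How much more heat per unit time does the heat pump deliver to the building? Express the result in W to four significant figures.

99050 W

In absolute terms T_C = 287.04 K and T_H = 297.09 K, so ΔT = 10.06 K.
COP_Carnot = T_H/ΔT = 297.09/10.06 = 29.55.
The heat pump delivers Q̇_H = COP × Ẇ = 102500 W; the resistance heater delivers Ẇ = 3470 W.
Extra = (COP − 1)·Ẇ = 99050 W.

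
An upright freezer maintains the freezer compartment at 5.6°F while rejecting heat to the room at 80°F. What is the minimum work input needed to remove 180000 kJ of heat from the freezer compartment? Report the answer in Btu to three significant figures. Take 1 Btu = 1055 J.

27300 Btu

In absolute terms T_C = 258.48 K and T_H = 299.82 K, so ΔT = 41.33 K.
The reversible limit is COP_R = T_C/ΔT = 6.254, so W_min = Q_C/COP = Q_C·ΔT/T_C.
W_min = 180000 × 41.33/258.48 = 28780 kJ = 27280 Btu.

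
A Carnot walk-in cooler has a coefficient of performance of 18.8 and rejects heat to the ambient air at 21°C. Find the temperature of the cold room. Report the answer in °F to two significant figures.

43 °F

For a Carnot refrigerator COP_R = T_C/(T_H − T_C), so T_C = COP·T_H/(1 + COP).
With T_H = 294.15 K, T_C = 18.8 × 294.15/19.80 = 279.29 K.
Converting, 279.29 K = 43.06°F.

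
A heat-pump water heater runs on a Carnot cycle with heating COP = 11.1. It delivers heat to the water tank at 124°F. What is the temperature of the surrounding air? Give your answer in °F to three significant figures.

71.4 °F

COP_HP = T_H/(T_H − T_C) gives T_H − T_C = T_H/COP.
With T_H = 324.26 K, T_C = 324.26 × (1 − 1/11.1) = 295.05 K.
Converting, 295.05 K = 71.42°F.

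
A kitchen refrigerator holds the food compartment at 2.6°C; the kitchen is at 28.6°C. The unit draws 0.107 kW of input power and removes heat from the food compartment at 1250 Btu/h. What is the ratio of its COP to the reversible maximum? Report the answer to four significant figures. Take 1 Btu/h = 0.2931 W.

0.3228

Converting, Q̇_C = 1250 Btu/h = 0.3664 kW, so COP_actual = Q̇_C/Ẇ = 0.3664/0.1070 = 3.424.
In absolute terms T_C = 275.75 K and T_H = 301.75 K, so ΔT = 26.00 K.
COP_Carnot = T_C/ΔT = 275.75/26.00 = 10.61.
η_II = COP_actual/COP_Carnot = 3.424/10.61 = 0.3228.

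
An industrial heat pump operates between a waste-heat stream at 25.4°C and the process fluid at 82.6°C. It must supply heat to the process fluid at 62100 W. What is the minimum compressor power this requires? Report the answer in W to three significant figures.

9980 W

In absolute terms T_C = 298.55 K and T_H = 355.75 K, so ΔT = 57.20 K.
COP_Carnot = T_H/ΔT = 355.75/57.20 = 6.219.
Ẇ_min = Q̇/COP_Carnot = 62100/6.219 = 9985 W.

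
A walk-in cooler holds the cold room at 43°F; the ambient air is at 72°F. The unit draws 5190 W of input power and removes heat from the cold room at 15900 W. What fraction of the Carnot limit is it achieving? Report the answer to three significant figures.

0.177

COP_actual = Q̇_C/Ẇ = 15900/5190 = 3.064.
In absolute terms T_C = 279.26 K and T_H = 295.37 K, so ΔT = 16.11 K.
COP_Carnot = T_C/ΔT = 279.26/16.11 = 17.33.
η_II = COP_actual/COP_Carnot = 3.064/17.33 = 0.1767.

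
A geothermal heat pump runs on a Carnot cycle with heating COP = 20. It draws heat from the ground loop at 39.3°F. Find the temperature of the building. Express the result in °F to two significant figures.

COP_HP = T_H/(T_H − T_C) rearranges to T_H = COP·T_C/(COP − 1).
With T_C = 277.21 K, T_H = 20 × 277.21/19.00 = 291.80 K.
Converting, 291.80 K = 65.56°F.

66 °F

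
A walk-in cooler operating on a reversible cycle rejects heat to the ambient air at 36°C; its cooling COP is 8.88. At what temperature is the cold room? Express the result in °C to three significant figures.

4.71 °C

For a Carnot refrigerator COP_R = T_C/(T_H − T_C), so T_C = COP·T_H/(1 + COP).
With T_H = 309.15 K, T_C = 8.88 × 309.15/9.880 = 277.86 K.
Converting, 277.86 K = 4.71°C.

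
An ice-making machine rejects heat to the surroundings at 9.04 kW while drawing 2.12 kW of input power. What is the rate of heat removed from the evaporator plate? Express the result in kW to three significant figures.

6.92 kW

For a cyclic device the first law requires Q̇_H = Q̇_C + Ẇ.
Q̇_C = Q̇_H − Ẇ = 6.920 kW.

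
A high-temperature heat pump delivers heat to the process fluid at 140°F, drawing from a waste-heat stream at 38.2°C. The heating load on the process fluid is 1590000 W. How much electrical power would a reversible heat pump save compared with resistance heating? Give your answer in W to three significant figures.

1490000 W

In absolute terms T_C = 311.35 K and T_H = 333.15 K, so ΔT = 21.80 K.
COP_Carnot = T_H/ΔT = 333.15/21.80 = 15.28.
Resistance heating needs Ẇ_res = Q̇_H = 1590000 W; the reversible heat pump needs only Ẇ_hp = Q̇_H/COP = 104000 W.
Saving = 1590000 − 104000 = 1486000 W.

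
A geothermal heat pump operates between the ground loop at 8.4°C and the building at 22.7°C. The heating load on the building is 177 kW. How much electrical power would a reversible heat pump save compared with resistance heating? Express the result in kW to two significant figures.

In absolute terms T_C = 281.55 K and T_H = 295.85 K, so ΔT = 14.30 K.
COP_Carnot = T_H/ΔT = 295.85/14.30 = 20.69.
Resistance heating needs Ẇ_res = Q̇_H = 177.0 kW; the reversible heat pump needs only Ẇ_hp = Q̇_H/COP = 8.555 kW.
Saving = 177.0 − 8.555 = 168.4 kW.

170 kW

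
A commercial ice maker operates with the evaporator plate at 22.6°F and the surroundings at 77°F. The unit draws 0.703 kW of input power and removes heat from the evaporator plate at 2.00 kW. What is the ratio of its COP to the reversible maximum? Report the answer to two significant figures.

0.32

COP_actual = Q̇_C/Ẇ = 2.000/0.7030 = 2.845.
In absolute terms T_C = 267.93 K and T_H = 298.15 K, so ΔT = 30.22 K.
COP_Carnot = T_C/ΔT = 267.93/30.22 = 8.865.
η_II = COP_actual/COP_Carnot = 2.845/8.865 = 0.3209.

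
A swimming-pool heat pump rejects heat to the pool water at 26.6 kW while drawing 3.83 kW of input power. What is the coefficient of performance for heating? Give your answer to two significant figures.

The first law gives Q̇_H = Q̇_C + Ẇ, so the three rates are Q̇_C = 22.77, Q̇_H = 26.60, Ẇ = 3.830 kW.
COP_HP = Q̇_H/Ẇ = 26.60/3.830 = 6.945.

6.9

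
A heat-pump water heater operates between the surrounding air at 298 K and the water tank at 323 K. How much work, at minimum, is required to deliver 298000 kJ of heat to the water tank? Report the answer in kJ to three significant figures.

The reservoir spacing is ΔT = 323 − 298 = 25.00 K.
The reversible limit is COP_HP = T_H/ΔT = 12.92, so W_min = Q_H/COP = Q_H·ΔT/T_H.
W_min = 298000 × 25.00/323.00 = 23070 kJ.

23100 kJ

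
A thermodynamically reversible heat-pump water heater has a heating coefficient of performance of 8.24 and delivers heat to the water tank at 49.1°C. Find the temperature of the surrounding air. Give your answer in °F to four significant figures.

COP_HP = T_H/(T_H − T_C) gives T_H − T_C = T_H/COP.
With T_H = 322.25 K, T_C = 322.25 × (1 − 1/8.24) = 283.14 K.
Converting, 283.14 K = 49.99°F.

49.99 °F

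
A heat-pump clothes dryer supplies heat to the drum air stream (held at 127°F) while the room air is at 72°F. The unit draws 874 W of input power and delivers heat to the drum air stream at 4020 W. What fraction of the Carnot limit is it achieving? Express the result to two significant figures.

COP_actual = Q̇_H/Ẇ = 4020/874.0 = 4.600.
In absolute terms T_C = 295.37 K and T_H = 325.93 K, so ΔT = 30.56 K.
COP_Carnot = T_H/ΔT = 325.93/30.56 = 10.67.
η_II = COP_actual/COP_Carnot = 4.600/10.67 = 0.4312.

0.43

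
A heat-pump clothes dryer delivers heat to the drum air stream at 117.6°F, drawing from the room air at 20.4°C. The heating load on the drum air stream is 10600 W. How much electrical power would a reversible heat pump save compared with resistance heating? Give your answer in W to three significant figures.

9700 W

In absolute terms T_C = 293.55 K and T_H = 320.71 K, so ΔT = 27.16 K.
COP_Carnot = T_H/ΔT = 320.71/27.16 = 11.81.
Resistance heating needs Ẇ_res = Q̇_H = 10600 W; the reversible heat pump needs only Ẇ_hp = Q̇_H/COP = 897.5 W.
Saving = 10600 − 897.5 = 9702 W.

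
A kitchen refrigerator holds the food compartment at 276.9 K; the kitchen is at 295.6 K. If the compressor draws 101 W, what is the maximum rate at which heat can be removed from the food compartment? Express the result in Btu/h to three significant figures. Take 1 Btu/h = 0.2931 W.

The reservoir spacing is ΔT = 295.6 − 276.9 = 18.70 K.
COP_Carnot = T_C/ΔT = 276.90/18.70 = 14.81.
Q̇_max = COP_Carnot × Ẇ = 14.81 × 101.0 W = 1496 W = 5103 Btu/h.

5100 Btu/h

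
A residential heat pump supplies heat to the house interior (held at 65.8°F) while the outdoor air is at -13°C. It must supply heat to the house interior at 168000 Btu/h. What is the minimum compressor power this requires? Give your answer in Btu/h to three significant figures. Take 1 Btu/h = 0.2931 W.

18300 Btu/h

In absolute terms T_C = 260.15 K and T_H = 291.93 K, so ΔT = 31.78 K.
COP_Carnot = T_H/ΔT = 291.93/31.78 = 9.187.
Ẇ_min = Q̇/COP_Carnot = 168000/9.187 = 18290 Btu/h.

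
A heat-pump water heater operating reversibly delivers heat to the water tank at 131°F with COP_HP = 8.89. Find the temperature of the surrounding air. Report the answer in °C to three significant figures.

COP_HP = T_H/(T_H − T_C) gives T_H − T_C = T_H/COP.
With T_H = 328.15 K, T_C = 328.15 × (1 − 1/8.89) = 291.24 K.
Converting, 291.24 K = 18.09°C.

18.1 °C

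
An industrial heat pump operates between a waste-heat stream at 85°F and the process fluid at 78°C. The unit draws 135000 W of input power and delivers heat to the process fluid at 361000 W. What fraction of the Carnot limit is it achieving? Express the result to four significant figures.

COP_actual = Q̇_H/Ẇ = 361000/135000 = 2.674.
In absolute terms T_C = 302.59 K and T_H = 351.15 K, so ΔT = 48.56 K.
COP_Carnot = T_H/ΔT = 351.15/48.56 = 7.232.
η_II = COP_actual/COP_Carnot = 2.674/7.232 = 0.3698.

0.3698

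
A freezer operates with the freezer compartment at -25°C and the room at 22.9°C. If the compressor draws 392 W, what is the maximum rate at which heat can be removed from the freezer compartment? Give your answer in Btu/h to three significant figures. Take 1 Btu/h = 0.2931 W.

In absolute terms T_C = 248.15 K and T_H = 296.05 K, so ΔT = 47.90 K.
COP_Carnot = T_C/ΔT = 248.15/47.90 = 5.181.
Q̇_max = COP_Carnot × Ẇ = 5.181 × 392.0 W = 2031 W = 6929 Btu/h.

6930 Btu/h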